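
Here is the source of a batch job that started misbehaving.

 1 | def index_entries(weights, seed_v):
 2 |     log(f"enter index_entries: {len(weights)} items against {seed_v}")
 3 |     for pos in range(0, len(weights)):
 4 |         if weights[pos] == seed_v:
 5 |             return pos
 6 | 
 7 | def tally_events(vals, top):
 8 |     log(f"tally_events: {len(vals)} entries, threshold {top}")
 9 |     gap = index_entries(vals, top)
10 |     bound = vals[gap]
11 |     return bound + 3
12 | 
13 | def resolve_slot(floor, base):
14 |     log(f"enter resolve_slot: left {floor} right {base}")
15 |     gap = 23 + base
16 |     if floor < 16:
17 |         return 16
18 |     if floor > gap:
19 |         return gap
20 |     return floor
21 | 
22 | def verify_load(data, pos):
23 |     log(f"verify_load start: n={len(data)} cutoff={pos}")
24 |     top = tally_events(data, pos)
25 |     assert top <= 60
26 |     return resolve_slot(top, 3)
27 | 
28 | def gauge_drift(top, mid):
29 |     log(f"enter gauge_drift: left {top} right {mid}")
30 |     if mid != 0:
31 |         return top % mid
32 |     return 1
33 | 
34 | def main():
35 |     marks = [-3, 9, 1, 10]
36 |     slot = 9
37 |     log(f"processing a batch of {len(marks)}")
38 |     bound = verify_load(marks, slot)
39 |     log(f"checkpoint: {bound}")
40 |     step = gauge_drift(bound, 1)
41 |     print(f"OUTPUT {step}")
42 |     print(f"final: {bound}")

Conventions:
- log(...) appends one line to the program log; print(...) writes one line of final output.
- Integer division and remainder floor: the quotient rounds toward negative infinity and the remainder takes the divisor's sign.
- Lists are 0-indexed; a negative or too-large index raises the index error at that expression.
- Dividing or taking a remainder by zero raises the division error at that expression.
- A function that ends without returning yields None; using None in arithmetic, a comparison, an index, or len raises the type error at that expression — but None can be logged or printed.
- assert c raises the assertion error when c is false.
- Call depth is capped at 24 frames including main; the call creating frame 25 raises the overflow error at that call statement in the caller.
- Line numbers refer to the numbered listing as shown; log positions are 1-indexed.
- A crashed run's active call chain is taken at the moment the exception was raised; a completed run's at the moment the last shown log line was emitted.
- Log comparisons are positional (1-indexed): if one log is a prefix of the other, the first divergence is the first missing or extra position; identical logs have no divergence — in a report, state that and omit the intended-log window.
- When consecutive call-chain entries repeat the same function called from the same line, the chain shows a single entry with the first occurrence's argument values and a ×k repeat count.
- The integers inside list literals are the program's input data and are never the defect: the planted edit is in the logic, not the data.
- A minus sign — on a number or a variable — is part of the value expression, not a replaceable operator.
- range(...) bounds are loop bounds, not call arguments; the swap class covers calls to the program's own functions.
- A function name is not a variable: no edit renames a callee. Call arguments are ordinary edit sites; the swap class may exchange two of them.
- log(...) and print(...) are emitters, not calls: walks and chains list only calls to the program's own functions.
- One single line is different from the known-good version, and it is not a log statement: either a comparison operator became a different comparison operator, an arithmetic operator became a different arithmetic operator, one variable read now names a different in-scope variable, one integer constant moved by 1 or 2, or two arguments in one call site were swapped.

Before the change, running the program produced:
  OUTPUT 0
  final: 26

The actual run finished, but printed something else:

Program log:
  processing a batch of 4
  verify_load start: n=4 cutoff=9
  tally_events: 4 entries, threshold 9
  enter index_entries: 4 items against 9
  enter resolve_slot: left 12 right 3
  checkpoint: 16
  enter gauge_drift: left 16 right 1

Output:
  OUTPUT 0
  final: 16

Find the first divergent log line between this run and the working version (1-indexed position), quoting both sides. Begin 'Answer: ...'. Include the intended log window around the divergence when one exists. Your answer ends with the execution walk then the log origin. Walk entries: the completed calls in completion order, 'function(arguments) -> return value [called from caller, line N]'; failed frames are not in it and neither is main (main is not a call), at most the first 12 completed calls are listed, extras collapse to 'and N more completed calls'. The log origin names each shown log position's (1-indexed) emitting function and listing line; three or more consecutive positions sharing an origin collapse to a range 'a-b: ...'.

Answer: position 5 — the shown line 'enter resolve_slot: left 12 right 3' should read 'enter resolve_slot: left 27 right 3'.
Intended log window:
  3: tally_events: 4 entries, threshold 9
  4: enter index_entries: 4 items against 9
  5: enter resolve_slot: left 27 right 3
  6: checkpoint: 26
Execution walk:
  index_entries([-3, 9, 1, 10], 9) -> 1  [called from tally_events, line 9]
  tally_events([-3, 9, 1, 10], 9) -> 12  [called from verify_load, line 24]
  resolve_slot(12, 3) -> 16  [called from verify_load, line 26]
  verify_load([-3, 9, 1, 10], 9) -> 16  [called from main, line 38]
  gauge_drift(16, 1) -> 0  [called from main, line 40]
Log line origins:
  1 — main, line 37
  2 — verify_load, line 23
  3 — tally_events, line 8
  4 — index_entries, line 2
  5 — resolve_slot, line 14
  6 — main, line 39
  7 — gauge_drift, line 29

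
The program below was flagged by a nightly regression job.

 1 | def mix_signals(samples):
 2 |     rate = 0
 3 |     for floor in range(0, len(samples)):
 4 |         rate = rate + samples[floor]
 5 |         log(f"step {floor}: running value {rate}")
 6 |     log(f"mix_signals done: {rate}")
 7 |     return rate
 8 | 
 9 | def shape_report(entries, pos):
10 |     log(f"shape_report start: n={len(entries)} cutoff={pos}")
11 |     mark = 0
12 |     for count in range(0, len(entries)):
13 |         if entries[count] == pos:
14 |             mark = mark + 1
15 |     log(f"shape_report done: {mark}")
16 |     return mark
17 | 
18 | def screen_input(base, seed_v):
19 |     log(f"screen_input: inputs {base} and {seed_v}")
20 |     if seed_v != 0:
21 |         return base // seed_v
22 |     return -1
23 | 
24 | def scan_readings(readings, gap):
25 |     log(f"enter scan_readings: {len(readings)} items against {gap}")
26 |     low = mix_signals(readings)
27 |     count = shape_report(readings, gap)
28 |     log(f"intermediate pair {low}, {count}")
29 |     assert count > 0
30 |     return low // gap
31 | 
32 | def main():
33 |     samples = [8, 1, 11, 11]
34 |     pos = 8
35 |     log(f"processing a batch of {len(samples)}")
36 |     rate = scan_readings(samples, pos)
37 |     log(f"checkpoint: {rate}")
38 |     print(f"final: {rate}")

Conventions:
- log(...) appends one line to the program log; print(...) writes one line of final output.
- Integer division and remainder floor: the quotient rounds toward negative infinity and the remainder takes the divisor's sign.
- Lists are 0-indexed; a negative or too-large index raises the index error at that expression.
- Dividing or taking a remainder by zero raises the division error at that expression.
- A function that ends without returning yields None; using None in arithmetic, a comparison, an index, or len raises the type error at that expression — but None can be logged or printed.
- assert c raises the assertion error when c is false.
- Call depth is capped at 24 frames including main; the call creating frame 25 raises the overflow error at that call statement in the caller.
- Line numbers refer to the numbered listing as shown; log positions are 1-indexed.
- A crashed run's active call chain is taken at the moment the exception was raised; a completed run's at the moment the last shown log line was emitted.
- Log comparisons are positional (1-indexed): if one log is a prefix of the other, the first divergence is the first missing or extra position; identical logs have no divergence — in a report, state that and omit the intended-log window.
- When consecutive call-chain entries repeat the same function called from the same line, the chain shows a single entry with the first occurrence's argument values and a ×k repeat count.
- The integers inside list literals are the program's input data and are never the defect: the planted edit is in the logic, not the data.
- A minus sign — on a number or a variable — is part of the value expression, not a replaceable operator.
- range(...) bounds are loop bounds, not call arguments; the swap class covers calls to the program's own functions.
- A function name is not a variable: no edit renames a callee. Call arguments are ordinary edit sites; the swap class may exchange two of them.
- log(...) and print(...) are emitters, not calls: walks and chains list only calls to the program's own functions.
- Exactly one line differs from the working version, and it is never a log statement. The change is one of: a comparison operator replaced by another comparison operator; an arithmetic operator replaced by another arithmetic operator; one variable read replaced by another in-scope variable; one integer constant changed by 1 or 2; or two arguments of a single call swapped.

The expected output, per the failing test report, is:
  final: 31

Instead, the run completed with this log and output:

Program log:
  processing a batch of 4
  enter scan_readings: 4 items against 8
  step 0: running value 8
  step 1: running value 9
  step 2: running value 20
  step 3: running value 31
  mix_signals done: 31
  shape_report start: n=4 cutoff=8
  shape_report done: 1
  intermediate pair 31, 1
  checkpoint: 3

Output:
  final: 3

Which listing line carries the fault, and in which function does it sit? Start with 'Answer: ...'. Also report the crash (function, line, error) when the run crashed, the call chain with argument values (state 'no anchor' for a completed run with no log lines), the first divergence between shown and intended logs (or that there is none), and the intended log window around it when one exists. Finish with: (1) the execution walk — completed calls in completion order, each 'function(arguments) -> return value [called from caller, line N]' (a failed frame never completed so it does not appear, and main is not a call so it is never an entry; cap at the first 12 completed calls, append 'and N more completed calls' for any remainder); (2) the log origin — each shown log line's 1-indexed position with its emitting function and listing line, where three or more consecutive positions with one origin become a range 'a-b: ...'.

Answer: the defect is in scan_readings at line 30.
Key observation: Log line 11 is where behavior first shows: 'checkpoint: 3' appears instead of 'checkpoint: 31'.
Call chain: main.
First divergence: at position 11 the run shows 'checkpoint: 3' where the working version logs 'checkpoint: 31'.
Intended log window:
  9: shape_report done: 1
  10: intermediate pair 31, 1
  11: checkpoint: 31
Execution walk:
  mix_signals([8, 1, 11, 11]) -> 31  [called from scan_readings, line 26]
  shape_report([8, 1, 11, 11], 8) -> 1  [called from scan_readings, line 27]
  scan_readings([8, 1, 11, 11], 8) -> 3  [called from main, line 36]
Log origin:
  1: from main, line 35
  2: from scan_readings, line 25
  3-6: from mix_signals, line 5
  7: from mix_signals, line 6
  8: from shape_report, line 10
  9: from shape_report, line 15
  10: from scan_readings, line 28
  11: from main, line 37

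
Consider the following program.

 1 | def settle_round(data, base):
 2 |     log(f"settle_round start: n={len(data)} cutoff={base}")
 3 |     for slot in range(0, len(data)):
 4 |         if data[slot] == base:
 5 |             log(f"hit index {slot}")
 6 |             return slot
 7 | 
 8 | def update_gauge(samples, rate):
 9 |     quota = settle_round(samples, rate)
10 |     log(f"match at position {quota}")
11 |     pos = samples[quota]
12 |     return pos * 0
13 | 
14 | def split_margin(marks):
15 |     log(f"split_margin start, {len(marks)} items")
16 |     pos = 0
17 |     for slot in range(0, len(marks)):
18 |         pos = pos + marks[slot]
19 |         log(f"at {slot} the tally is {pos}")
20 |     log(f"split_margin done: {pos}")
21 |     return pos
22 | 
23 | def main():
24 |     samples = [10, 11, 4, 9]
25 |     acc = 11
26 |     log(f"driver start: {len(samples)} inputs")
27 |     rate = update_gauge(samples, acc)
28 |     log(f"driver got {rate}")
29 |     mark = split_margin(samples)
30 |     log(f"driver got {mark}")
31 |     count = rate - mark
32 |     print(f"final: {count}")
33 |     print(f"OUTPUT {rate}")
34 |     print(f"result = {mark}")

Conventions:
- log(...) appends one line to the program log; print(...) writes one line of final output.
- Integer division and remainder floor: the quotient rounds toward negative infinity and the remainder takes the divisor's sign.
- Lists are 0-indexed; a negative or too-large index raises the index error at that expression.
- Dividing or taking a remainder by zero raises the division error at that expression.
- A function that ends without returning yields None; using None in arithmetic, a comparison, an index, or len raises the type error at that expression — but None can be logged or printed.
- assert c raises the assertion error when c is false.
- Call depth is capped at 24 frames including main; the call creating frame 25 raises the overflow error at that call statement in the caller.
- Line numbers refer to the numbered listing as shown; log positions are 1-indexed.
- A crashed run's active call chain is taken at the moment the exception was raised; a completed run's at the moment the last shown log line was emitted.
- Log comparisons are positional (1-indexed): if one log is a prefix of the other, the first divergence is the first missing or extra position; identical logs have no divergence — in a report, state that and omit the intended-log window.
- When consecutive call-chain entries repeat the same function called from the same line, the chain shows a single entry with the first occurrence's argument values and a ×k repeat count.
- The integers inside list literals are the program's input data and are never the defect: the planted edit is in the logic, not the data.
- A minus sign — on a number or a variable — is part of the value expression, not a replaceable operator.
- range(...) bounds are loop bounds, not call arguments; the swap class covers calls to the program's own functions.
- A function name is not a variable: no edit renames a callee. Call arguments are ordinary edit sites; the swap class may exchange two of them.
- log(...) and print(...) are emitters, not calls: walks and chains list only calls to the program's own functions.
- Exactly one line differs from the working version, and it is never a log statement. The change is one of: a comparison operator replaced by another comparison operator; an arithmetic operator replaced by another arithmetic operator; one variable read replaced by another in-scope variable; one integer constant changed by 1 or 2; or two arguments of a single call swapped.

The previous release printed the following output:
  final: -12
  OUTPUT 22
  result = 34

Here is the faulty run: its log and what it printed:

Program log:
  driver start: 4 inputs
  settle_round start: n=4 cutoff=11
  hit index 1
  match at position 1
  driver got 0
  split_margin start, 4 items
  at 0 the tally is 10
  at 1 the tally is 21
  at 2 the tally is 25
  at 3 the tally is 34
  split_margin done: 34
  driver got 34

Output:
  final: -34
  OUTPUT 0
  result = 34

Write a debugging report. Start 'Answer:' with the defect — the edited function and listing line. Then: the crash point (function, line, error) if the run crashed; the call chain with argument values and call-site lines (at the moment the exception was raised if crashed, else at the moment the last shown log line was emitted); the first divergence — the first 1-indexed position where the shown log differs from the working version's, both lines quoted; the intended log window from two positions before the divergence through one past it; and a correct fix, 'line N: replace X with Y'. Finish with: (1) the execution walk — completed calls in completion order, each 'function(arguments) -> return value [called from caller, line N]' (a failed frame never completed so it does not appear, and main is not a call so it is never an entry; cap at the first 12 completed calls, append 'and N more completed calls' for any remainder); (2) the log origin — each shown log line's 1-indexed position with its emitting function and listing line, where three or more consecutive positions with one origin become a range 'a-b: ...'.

Answer: the defect is in update_gauge at line 12.
Key observation: The earliest visible damage is log position 5 — 'driver got 0' rather than the intended 'driver got 22'.
Call chain: main.
First divergence: position 5 — shown 'driver got 0', intended 'driver got 22'.
Intended log window:
  3: hit index 1
  4: match at position 1
  5: driver got 22
  6: split_margin start, 4 items
Execution walk:
  settle_round([10, 11, 4, 9], 11) -> 1  [called from update_gauge, line 9]
  update_gauge([10, 11, 4, 9], 11) -> 0  [called from main, line 27]
  split_margin([10, 11, 4, 9]) -> 34  [called from main, line 29]
Log origins:
  1: emitted by main (line 26)
  2: emitted by settle_round (line 2)
  3: emitted by settle_round (line 5)
  4: emitted by update_gauge (line 10)
  5: emitted by main (line 28)
  6: emitted by split_margin (line 15)
  7-10: emitted by split_margin (line 19)
  11: emitted by split_margin (line 20)
  12: emitted by main (line 30)
A correct fix: line 12: replace `0` with `2`.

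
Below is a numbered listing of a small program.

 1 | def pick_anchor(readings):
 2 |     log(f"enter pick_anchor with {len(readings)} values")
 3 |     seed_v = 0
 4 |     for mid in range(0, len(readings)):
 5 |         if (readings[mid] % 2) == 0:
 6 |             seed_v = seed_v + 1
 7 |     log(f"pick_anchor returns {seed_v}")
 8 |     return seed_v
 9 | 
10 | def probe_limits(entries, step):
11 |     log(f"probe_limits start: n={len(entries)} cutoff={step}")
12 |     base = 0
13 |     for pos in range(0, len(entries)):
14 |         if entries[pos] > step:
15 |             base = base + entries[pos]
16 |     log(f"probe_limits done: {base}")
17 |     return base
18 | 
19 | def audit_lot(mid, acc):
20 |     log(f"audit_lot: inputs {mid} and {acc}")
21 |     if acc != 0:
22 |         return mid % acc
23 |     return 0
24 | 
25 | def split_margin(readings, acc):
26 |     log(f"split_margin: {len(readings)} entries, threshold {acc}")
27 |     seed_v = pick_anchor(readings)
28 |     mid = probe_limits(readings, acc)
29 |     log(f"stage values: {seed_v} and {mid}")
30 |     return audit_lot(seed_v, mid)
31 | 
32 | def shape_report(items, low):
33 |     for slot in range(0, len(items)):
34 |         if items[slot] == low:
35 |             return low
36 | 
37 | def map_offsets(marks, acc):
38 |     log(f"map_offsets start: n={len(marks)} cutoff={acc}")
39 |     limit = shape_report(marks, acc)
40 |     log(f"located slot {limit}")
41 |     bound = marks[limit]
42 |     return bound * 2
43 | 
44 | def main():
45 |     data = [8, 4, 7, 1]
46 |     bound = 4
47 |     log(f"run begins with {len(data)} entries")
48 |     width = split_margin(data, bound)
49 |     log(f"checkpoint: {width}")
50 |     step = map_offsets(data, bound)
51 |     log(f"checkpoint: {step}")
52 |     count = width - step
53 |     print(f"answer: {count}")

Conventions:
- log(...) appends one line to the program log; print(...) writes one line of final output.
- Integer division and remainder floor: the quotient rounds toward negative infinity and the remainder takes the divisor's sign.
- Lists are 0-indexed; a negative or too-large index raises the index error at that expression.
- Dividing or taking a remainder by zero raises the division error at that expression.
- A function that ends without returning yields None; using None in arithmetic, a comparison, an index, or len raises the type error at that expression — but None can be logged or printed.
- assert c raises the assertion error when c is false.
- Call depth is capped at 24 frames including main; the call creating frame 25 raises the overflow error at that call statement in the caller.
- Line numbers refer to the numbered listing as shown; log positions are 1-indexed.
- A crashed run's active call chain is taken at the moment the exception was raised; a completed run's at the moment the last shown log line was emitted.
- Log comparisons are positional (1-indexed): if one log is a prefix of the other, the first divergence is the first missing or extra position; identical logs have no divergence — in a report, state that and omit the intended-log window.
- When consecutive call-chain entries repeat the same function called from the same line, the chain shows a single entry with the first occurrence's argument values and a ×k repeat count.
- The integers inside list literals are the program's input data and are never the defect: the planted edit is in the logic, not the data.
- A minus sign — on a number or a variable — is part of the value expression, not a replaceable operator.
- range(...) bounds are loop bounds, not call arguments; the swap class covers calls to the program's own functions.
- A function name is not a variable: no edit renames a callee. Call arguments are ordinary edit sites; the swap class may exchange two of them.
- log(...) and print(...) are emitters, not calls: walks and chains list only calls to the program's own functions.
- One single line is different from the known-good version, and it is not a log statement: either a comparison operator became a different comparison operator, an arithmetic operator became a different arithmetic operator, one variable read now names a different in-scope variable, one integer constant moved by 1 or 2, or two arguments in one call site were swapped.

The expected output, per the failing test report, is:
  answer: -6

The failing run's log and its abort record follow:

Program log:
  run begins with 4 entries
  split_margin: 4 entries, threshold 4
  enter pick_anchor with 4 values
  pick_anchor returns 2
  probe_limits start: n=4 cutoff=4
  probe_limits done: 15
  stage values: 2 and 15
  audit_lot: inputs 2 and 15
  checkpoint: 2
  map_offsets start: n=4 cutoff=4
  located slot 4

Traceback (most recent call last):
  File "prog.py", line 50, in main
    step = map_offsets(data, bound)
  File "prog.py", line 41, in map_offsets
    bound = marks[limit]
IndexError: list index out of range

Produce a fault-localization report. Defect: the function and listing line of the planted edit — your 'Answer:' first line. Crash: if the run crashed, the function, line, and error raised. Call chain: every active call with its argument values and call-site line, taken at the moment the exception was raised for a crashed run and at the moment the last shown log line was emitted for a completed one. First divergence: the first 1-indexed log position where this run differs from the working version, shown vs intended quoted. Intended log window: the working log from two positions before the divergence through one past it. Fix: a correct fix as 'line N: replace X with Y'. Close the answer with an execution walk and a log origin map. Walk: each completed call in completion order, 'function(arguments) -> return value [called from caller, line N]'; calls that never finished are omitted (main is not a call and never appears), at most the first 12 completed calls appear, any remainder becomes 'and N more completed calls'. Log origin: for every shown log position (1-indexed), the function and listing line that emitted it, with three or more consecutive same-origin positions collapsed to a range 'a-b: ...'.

Answer: the defect is in shape_report at line 35.
Key fact: At log position 11 the runs split — shown 'located slot 4', but the working version logs 'located slot 1'.
Crash: map_offsets, line 41, IndexError.
Call chain: main -> map_offsets([8, 4, 7, 1], 4) (called at line 50).
First divergence: position 11; shown 'located slot 4' vs intended 'located slot 1'.
Intended log window:
  9: checkpoint: 2
  10: map_offsets start: n=4 cutoff=4
  11: located slot 1
  12: checkpoint: 8
Execution walk:
  pick_anchor([8, 4, 7, 1]) -> 2  [called from split_margin, line 27]
  probe_limits([8, 4, 7, 1], 4) -> 15  [called from split_margin, line 28]
  audit_lot(2, 15) -> 2  [called from split_margin, line 30]
  split_margin([8, 4, 7, 1], 4) -> 2  [called from main, line 48]
  shape_report([8, 4, 7, 1], 4) -> 4  [called from map_offsets, line 39]
Log origin:
  1 — main, line 47
  2 — split_margin, line 26
  3 — pick_anchor, line 2
  4 — pick_anchor, line 7
  5 — probe_limits, line 11
  6 — probe_limits, line 16
  7 — split_margin, line 29
  8 — audit_lot, line 20
  9 — main, line 49
  10 — map_offsets, line 38
  11 — map_offsets, line 40
A correct fix: line 35: replace `low` with `slot`.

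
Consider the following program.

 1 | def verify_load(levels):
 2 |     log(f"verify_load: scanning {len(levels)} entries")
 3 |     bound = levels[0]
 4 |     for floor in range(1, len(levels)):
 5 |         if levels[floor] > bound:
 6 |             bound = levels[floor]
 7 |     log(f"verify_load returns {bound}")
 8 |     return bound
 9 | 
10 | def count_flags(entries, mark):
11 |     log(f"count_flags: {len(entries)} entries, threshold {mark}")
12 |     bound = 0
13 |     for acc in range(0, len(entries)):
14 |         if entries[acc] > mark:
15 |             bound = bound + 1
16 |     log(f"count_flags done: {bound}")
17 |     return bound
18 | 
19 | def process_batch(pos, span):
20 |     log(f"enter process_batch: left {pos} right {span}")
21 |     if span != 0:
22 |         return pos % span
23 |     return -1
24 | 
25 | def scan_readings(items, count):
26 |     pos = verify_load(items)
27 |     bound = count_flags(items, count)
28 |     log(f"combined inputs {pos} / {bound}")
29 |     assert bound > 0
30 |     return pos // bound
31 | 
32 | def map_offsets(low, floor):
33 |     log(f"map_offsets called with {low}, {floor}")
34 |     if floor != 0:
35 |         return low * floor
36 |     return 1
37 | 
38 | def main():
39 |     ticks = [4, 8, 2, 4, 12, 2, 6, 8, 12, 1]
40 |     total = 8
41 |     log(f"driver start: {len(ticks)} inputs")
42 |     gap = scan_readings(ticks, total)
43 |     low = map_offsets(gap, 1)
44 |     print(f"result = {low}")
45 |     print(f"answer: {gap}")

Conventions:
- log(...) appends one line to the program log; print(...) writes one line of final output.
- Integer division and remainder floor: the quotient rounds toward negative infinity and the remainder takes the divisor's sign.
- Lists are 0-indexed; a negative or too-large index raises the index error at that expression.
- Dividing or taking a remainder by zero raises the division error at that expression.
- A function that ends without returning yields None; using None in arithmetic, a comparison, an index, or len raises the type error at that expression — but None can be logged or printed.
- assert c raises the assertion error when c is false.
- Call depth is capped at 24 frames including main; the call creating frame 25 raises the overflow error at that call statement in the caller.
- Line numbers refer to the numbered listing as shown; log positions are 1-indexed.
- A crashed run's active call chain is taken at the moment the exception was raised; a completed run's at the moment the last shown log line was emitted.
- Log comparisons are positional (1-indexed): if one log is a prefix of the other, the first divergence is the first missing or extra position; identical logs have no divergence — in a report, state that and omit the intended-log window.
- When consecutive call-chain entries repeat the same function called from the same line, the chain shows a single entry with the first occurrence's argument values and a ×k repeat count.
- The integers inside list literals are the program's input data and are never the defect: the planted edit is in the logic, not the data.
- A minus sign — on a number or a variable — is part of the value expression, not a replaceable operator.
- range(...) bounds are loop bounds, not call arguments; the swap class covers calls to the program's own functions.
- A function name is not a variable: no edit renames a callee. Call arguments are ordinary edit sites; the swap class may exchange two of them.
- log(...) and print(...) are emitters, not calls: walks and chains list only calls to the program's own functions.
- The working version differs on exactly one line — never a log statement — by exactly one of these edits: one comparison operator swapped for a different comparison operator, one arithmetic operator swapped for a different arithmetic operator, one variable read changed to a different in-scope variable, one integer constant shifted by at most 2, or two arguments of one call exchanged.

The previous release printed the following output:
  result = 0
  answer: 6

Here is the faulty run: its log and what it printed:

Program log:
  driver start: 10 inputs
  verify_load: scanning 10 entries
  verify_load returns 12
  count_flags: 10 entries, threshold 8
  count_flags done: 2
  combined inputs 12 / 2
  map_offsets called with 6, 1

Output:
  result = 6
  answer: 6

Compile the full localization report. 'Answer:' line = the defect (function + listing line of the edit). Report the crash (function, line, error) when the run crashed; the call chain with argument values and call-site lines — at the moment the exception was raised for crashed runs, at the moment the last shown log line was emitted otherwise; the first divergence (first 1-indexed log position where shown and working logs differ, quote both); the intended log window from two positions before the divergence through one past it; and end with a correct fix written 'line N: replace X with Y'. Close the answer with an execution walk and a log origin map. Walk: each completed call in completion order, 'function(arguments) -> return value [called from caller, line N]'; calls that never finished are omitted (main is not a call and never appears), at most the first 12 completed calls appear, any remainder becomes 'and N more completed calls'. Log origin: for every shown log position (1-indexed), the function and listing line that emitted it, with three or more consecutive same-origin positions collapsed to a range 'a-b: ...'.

Answer: the defect is in map_offsets at line 35.
Core observation: Every logged value matches the working version; the printed result is what differs.
Call chain: main -> map_offsets(6, 1) (called at line 43).
First divergence: there is none — every log position agrees.
Execution walk:
  verify_load([4, 8, 2, 4, 12, 2, 6, 8, 12, 1]) -> 12  [called from scan_readings, line 26]
  count_flags([4, 8, 2, 4, 12, 2, 6, 8, 12, 1], 8) -> 2  [called from scan_readings, line 27]
  scan_readings([4, 8, 2, 4, 12, 2, 6, 8, 12, 1], 8) -> 6  [called from main, line 42]
  map_offsets(6, 1) -> 6  [called from main, line 43]
Log origins:
  1: from main, line 41
  2: from verify_load, line 2
  3: from verify_load, line 7
  4: from count_flags, line 11
  5: from count_flags, line 16
  6: from scan_readings, line 28
  7: from map_offsets, line 33
A correct fix: line 35: replace `*` with `%`.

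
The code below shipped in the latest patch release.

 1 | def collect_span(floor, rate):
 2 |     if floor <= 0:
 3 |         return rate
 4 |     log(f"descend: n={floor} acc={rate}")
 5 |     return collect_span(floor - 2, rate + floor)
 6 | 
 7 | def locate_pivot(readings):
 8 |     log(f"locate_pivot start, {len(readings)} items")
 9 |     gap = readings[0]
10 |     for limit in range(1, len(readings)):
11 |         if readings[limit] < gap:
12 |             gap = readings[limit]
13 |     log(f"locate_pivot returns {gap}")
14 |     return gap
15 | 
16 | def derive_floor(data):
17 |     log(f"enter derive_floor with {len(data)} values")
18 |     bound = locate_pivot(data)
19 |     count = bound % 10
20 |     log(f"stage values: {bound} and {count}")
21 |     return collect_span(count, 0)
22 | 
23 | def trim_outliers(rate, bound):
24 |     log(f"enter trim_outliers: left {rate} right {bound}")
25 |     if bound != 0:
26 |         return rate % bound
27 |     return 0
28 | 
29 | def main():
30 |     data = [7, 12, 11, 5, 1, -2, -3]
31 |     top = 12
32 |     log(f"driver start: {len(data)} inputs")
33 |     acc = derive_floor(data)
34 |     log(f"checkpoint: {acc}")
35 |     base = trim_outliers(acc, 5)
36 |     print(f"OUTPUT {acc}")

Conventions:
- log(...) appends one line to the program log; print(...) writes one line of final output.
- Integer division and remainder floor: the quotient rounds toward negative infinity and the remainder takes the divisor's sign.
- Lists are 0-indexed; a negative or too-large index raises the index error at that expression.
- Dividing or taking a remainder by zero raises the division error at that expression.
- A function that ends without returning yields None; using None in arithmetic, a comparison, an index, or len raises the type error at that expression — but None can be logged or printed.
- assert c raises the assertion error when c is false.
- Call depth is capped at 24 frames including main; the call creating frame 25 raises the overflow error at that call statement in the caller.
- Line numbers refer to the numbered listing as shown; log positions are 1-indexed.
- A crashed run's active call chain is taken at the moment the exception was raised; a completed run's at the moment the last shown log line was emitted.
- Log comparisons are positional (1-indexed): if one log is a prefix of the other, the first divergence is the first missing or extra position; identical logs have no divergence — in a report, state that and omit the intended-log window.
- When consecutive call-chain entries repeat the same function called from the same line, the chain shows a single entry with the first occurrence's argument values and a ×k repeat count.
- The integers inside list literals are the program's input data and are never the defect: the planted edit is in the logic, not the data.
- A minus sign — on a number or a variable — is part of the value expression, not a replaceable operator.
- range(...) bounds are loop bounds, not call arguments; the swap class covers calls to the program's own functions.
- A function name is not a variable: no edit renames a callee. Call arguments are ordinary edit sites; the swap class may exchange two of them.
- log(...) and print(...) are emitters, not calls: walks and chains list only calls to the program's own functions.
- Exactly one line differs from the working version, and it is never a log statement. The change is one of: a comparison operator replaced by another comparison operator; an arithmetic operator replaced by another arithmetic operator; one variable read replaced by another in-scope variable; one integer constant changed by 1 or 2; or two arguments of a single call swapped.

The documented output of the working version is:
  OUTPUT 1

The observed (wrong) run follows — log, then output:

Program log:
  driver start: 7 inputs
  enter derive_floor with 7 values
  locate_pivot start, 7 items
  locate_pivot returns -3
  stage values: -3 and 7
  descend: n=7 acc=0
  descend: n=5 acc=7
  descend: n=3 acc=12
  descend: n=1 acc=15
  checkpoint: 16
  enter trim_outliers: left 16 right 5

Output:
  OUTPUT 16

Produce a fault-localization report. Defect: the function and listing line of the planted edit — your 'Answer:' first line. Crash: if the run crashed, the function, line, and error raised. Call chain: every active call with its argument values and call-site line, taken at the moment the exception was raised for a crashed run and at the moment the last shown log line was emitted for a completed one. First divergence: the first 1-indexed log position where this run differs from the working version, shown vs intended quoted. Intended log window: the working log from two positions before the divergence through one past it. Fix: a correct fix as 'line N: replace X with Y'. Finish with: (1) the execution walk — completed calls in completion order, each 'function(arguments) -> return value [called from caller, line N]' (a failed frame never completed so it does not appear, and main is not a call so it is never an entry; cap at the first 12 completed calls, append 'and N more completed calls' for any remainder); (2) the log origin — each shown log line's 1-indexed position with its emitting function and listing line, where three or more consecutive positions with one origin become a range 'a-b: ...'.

Answer: the defect is in main at line 36.
Core observation: Every logged value matches the working version; the printed result is what differs.
Call chain: main -> trim_outliers(16, 5) (called at line 35).
First divergence: there is none — every log position agrees.
Execution walk:
  locate_pivot([7, 12, 11, 5, 1, -2, -3]) -> -3  [called from derive_floor, line 18]
  collect_span(-1, 16) -> 16  [called from collect_span, line 5]
  collect_span(1, 15) -> 16  [called from collect_span, line 5]
  collect_span(3, 12) -> 16  [called from collect_span, line 5]
  collect_span(5, 7) -> 16  [called from collect_span, line 5]
  collect_span(7, 0) -> 16  [called from derive_floor, line 21]
  derive_floor([7, 12, 11, 5, 1, -2, -3]) -> 16  [called from main, line 33]
  trim_outliers(16, 5) -> 1  [called from main, line 35]
Log origin:
  1: from main, line 32
  2: from derive_floor, line 17
  3: from locate_pivot, line 8
  4: from locate_pivot, line 13
  5: from derive_floor, line 20
  6-9: from collect_span, line 4
  10: from main, line 34
  11: from trim_outliers, line 24
A correct fix: line 36: replace `acc` with `base`.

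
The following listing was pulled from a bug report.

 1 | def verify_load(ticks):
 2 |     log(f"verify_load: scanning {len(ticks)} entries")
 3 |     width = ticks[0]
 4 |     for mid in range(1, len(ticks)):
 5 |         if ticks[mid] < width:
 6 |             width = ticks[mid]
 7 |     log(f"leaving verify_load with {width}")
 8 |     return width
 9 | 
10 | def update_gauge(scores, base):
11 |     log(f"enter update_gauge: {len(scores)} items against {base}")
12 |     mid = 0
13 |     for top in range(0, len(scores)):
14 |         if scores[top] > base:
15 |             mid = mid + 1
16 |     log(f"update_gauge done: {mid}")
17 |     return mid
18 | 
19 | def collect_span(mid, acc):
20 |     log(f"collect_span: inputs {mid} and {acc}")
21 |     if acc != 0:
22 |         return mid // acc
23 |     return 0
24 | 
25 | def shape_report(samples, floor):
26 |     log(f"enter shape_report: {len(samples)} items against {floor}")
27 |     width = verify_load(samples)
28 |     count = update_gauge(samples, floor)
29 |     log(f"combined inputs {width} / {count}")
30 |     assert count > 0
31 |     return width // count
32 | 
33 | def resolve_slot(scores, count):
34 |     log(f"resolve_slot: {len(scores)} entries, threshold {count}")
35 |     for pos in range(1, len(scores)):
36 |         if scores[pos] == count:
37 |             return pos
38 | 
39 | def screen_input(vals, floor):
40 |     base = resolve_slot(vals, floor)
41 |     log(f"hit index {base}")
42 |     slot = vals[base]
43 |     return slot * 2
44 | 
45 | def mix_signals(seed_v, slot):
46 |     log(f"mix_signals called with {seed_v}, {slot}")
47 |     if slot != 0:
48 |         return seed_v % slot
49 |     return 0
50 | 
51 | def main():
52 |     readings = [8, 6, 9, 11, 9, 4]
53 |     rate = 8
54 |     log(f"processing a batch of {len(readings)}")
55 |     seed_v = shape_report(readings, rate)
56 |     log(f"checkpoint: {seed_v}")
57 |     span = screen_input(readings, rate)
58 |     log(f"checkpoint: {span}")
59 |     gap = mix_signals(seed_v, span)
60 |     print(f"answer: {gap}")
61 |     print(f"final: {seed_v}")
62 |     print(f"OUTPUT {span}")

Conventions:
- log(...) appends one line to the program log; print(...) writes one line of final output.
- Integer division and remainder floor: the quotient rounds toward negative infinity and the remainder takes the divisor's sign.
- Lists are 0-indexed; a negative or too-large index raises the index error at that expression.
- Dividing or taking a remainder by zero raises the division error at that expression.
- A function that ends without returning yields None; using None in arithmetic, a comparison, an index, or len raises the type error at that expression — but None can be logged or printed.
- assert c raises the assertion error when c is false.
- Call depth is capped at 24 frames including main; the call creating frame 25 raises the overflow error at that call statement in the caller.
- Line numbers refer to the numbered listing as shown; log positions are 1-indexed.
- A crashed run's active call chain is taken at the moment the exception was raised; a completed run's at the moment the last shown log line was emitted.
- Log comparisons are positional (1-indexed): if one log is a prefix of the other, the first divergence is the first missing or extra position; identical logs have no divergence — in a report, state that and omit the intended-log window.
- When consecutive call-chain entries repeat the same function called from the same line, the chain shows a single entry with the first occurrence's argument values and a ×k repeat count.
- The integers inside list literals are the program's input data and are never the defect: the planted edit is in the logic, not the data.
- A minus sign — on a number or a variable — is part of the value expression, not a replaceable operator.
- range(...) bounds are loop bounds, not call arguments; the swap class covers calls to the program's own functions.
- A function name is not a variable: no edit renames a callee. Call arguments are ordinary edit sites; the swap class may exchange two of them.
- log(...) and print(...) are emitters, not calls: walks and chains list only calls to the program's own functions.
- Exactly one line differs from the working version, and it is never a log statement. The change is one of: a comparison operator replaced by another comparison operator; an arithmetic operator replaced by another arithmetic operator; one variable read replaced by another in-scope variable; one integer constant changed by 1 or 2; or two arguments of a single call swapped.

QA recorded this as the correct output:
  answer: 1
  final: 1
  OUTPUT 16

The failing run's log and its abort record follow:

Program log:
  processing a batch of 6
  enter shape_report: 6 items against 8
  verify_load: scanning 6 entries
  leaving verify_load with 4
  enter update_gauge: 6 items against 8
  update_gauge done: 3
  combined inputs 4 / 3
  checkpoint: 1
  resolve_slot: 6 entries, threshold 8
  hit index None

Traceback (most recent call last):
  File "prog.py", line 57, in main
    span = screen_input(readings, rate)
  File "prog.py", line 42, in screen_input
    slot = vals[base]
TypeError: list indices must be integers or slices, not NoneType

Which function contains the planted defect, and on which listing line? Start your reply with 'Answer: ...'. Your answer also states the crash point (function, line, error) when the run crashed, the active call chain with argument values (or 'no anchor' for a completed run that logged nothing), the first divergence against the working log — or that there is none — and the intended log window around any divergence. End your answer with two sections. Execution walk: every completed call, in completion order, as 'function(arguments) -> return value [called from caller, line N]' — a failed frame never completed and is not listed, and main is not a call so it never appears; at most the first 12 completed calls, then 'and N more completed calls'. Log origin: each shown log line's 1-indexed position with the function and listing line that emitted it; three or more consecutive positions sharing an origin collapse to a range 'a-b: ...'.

Answer: the defect is in resolve_slot at line 35.
The tell: Everything matches until log position 10, which reads 'hit index None' in place of 'hit index 0'.
Crash: screen_input, line 42, TypeError.
Call chain: main -> screen_input([8, 6, 9, 11, 9, 4], 8) (called at line 57).
First divergence: position 10 — the shown line 'hit index None' should read 'hit index 0'.
Intended log window:
  8: checkpoint: 1
  9: resolve_slot: 6 entries, threshold 8
  10: hit index 0
  11: checkpoint: 16
Execution walk:
  verify_load([8, 6, 9, 11, 9, 4]) -> 4  [called from shape_report, line 27]
  update_gauge([8, 6, 9, 11, 9, 4], 8) -> 3  [called from shape_report, line 28]
  shape_report([8, 6, 9, 11, 9, 4], 8) -> 1  [called from main, line 55]
  resolve_slot([8, 6, 9, 11, 9, 4], 8) -> None  [called from screen_input, line 40]
Origin of each log line:
  1 — main, line 54
  2 — shape_report, line 26
  3 — verify_load, line 2
  4 — verify_load, line 7
  5 — update_gauge, line 11
  6 — update_gauge, line 16
  7 — shape_report, line 29
  8 — main, line 56
  9 — resolve_slot, line 34
  10 — screen_input, line 41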